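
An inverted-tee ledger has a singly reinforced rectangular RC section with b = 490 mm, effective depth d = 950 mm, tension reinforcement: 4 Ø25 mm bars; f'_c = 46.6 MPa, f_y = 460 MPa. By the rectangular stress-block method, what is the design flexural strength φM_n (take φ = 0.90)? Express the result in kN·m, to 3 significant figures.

A_s = 4 × 491 = 1964 mm².
T = A_s f_y = 1964 × 460 = 903440 N = 903.44 kN.
From C = T: a = T/(0.85 f'_c b) = 903440/(0.85 × 46.6 × 490) = 46.55 mm.
M_n = T(d − a/2) = 903.44 kN × (950 − 23.275) mm = 837.24 kN·m.
φM_n = 0.90 × 837.24 = 753.52 kN·m.

φM_n ≈ 754 kN·m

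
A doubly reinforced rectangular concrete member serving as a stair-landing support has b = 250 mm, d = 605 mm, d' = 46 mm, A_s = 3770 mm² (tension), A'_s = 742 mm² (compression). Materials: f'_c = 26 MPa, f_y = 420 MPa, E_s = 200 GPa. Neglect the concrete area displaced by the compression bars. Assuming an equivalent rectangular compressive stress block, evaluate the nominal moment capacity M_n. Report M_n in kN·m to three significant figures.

Assume both tension and compression steel yield.
Net tension couple steel: A_s − A'_s = 3028 mm².
a = (A_s − A'_s) f_y / (0.85 f'_c b) = 1271760/(0.85 × 26 × 250) = 230.18 mm.
c = a/β₁ = 230.18/0.85 = 270.80 mm; ε'_s = 0.003(c − d')/c = 0.0025 ≥ f_y/E_s = 0.0021, so compression steel does yield.
M_n = (A_s − A'_s) f_y (d − a/2) + A'_s f_y (d − d') = [1271760 × (605 − 115.09) + 311640 × (605 − 46)] × 10⁻⁶ = 623.05 + 174.21 = 797.26 kN·m.

M_n ≈ 797 kN·m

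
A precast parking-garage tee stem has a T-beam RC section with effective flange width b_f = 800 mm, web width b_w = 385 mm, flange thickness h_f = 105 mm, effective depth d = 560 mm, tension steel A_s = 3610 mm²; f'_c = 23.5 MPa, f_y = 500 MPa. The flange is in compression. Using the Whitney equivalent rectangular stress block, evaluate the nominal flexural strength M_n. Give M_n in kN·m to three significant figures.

M_n ≈ 908 kN·m

Tension: T = A_s f_y = 3610 × 500 = 1805000 N.
Try a within the flange: a = T/(0.85 f'_c b_f) = 1805000/(0.85 × 23.5 × 800) = 112.95 mm.
a = 112.95 > h_f = 105 mm: the block extends into the web. Split into flange-overhang and web parts.
C_f = 0.85 f'_c (b_f − b_w) h_f = 0.85 × 23.5 × (800 − 385) × 105 = 870411 N.
Remaining web compression depth: a_w = (T − C_f)/(0.85 f'_c b_w) = (1805000 − 870411)/(0.85 × 23.5 × 385) = 121.53 mm.
M_n = C_f(d − h_f/2) + (T − C_f)(d − a_w/2) = 870411 × (560 − 52.5) + 934589 × (560 − 60.765) = 441.73 + 466.58 = 908.31 × 10⁶ N·mm.
M_n = 908.31 kN·m.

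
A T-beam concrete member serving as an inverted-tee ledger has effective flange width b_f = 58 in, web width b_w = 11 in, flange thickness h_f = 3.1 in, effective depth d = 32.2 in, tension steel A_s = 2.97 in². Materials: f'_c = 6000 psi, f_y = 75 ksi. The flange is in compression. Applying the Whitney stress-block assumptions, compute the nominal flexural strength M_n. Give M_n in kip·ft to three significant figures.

Tension: T = A_s f_y = 2.97 × 75 = 222.75 kips.
Try a within the flange: a = T/(0.85 f'_c b_f) = 222.75/(0.85 × 6 × 58) = 0.753 in.
Since a = 0.753 ≤ h_f = 3.1 in, the stress block lies entirely in the flange; analyse as a rectangular beam of width b_f.
M_n = T(d − a/2) = 222.75 × (32.2 − 0.3765) = 7088.7 kip·in.
M_n = 7088.7/12 = 590.73 kip·ft.

M_n ≈ 591 kip·ft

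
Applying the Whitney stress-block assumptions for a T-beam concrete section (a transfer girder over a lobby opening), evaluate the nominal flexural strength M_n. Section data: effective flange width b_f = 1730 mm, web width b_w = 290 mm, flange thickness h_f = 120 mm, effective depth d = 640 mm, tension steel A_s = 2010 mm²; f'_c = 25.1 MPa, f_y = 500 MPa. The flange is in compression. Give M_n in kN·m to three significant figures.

M_n ≈ 630 kN·m

Tension: T = A_s f_y = 2010 × 500 = 1005000 N.
Try a within the flange: a = T/(0.85 f'_c b_f) = 1005000/(0.85 × 25.1 × 1730) = 27.23 mm.
Since a = 27.23 ≤ h_f = 120 mm, the stress block lies entirely in the flange; analyse as a rectangular beam of width b_f.
M_n = T(d − a/2) = 1005000 × (640 − 13.615) = 629.52 × 10⁶ N·mm.
M_n = 629.52 kN·m.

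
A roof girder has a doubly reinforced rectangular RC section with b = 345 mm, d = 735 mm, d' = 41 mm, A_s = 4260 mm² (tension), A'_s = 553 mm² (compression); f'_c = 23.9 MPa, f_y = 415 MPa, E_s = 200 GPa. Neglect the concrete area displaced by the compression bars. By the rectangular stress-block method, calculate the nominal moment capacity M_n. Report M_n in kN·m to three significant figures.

Assume both tension and compression steel yield.
Net tension couple steel: A_s − A'_s = 3707 mm².
a = (A_s − A'_s) f_y / (0.85 f'_c b) = 1538405/(0.85 × 23.9 × 345) = 219.50 mm.
c = a/β₁ = 219.50/0.85 = 258.24 mm; ε'_s = 0.003(c − d')/c = 0.0025 ≥ f_y/E_s = 0.0021, so compression steel does yield.
M_n = (A_s − A'_s) f_y (d − a/2) + A'_s f_y (d − d') = [1538405 × (735 − 109.75) + 229495 × (735 − 41)] × 10⁻⁶ = 961.89 + 159.27 = 1121.16 kN·m.

M_n ≈ 1120 kN·m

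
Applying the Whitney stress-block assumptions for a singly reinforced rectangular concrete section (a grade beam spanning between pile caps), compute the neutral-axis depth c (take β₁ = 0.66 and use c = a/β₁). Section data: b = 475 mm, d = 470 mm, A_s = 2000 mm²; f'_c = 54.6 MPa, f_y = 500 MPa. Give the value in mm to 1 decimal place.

c ≈ 68.7 mm

T = A_s f_y = 2000 × 500 = 1000000 N = 1000 kN.
Setting C = 0.85 f'_c a b equal to T: a = 1000000/(0.85 × 54.6 × 475) = 45.362 mm.
With β₁ = 0.66, c = a/β₁ = 45.362/0.66 = 68.7 mm.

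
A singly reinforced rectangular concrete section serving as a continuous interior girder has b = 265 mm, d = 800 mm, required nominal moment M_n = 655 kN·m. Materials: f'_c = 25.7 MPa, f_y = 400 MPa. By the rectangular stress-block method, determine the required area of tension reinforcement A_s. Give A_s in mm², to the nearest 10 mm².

With M_n = 0.85 f'_c a b (d − a/2), solve the quadratic for a:
a = d − √(d² − 2M_n/(0.85 f'_c b)) = 800 − √(800² − 2 × 655×10⁶/(0.85 × 25.7 × 265)) = 156.80 mm.
A_s = 0.85 f'_c a b / f_y = 0.85 × 25.7 × 156.80 × 265 / 400 = 2269.3 mm².

A_s ≈ 2270 mm²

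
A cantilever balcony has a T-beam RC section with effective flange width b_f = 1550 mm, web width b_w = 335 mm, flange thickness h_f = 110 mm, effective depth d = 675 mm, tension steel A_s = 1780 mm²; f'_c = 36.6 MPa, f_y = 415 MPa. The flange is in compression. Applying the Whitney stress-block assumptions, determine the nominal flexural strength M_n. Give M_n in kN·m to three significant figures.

M_n ≈ 493 kN·m

Tension: T = A_s f_y = 1780 × 415 = 738700 N.
Try a within the flange: a = T/(0.85 f'_c b_f) = 738700/(0.85 × 36.6 × 1550) = 15.32 mm.
Since a = 15.32 ≤ h_f = 110 mm, the stress block lies entirely in the flange; analyse as a rectangular beam of width b_f.
M_n = T(d − a/2) = 738700 × (675 − 7.66) = 492.96 × 10⁶ N·mm.
M_n = 492.96 kN·m.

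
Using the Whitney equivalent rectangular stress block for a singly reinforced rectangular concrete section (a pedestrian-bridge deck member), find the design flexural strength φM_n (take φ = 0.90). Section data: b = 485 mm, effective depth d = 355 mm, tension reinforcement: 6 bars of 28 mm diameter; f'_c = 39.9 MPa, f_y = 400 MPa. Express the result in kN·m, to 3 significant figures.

φM_n ≈ 413 kN·m

A_s = 6 × 616 = 3696 mm².
T = A_s f_y = 3696 × 400 = 1478400 N = 1478.4 kN.
From C = T: a = T/(0.85 f'_c b) = 1478400/(0.85 × 39.9 × 485) = 89.88 mm.
M_n = T(d − a/2) = 1478.4 kN × (355 − 44.94) mm = 458.39 kN·m.
φM_n = 0.90 × 458.39 = 412.55 kN·m.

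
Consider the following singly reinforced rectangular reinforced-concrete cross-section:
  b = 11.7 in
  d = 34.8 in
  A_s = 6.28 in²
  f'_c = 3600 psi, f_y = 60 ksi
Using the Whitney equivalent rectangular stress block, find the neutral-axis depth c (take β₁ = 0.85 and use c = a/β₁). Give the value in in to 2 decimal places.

T = A_s f_y = 6.28 × 60 = 376.8 kips.
a = T/(0.85 f'_c b) = 376.8/(0.85 × 3.6 × 11.7) = 10.5246 in.
With β₁ = 0.85, c = a/β₁ = 10.5246/0.85 = 12.38 in.

c ≈ 12.38 in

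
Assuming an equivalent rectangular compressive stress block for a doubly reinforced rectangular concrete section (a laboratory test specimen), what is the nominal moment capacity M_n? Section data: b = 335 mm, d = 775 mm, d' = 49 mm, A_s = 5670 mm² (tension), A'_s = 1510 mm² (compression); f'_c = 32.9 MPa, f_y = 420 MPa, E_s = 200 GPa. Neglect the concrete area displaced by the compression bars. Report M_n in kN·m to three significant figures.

Assume both tension and compression steel yield.
Net tension couple steel: A_s − A'_s = 4160 mm².
a = (A_s − A'_s) f_y / (0.85 f'_c b) = 1747200/(0.85 × 32.9 × 335) = 186.50 mm.
c = a/β₁ = 186.50/0.815 = 228.83 mm; ε'_s = 0.003(c − d')/c = 0.0024 ≥ f_y/E_s = 0.0021, so compression steel does yield.
M_n = (A_s − A'_s) f_y (d − a/2) + A'_s f_y (d − d') = [1747200 × (775 − 93.25) + 634200 × (775 − 49)] × 10⁻⁶ = 1191.15 + 460.43 = 1651.58 kN·m.

M_n ≈ 1650 kN·m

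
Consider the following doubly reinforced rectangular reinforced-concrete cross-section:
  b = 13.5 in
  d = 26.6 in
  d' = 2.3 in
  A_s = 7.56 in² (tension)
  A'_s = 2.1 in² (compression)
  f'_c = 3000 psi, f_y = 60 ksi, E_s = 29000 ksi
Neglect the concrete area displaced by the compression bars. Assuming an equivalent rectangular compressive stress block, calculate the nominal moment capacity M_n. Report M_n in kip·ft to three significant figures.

Assume both steels yield.
a = (A_s − A'_s) f_y/(0.85 f'_c b) = (7.56 − 2.1) × 60/(0.85 × 3 × 13.5) = 9.516 in.
c = a/β₁ = 9.516/0.85 = 11.195 in; ε'_s = 0.003(c − d')/c = 0.0024 ≥ ε_y = 0.0021, so the compression steel yields.
M_n = (A_s − A'_s) f_y (d − a/2) + A'_s f_y (d − d') = 327.6 × (26.6 − 4.758) + 126 × (26.6 − 2.3) = 7155.4 + 3061.8 = 10217.2 kip·in = 10217.2/12 = 851.43 kip·ft.

M_n ≈ 851 kip·ft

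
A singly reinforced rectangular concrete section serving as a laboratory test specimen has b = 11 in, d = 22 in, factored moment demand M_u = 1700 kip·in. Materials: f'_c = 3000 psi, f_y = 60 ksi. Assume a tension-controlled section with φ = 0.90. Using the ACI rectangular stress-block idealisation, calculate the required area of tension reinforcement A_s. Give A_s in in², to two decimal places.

A_s ≈ 1.55 in²

M_n = M_u/φ = 1700/0.90 = 1888.89 kip·in.
From M_n = 0.85 f'_c a b (d − a/2):
a = d − √(d² − 2M_n/(0.85 f'_c b)) = 22 − √(22² − 2 × 1888.89/(0.85 × 3 × 11)) = 3.310 in.
A_s = 0.85 f'_c a b / f_y = 0.85 × 3 × 3.310 × 11 / 60 = 1.547 in².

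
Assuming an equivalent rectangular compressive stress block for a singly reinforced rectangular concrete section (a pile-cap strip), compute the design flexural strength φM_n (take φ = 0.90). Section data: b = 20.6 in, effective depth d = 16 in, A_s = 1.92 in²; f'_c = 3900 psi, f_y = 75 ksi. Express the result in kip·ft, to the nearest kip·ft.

T = A_s f_y = 1.92 × 75 = 144 kips.
a = T/(0.85 f'_c b) = 144/(0.85 × 3.9 × 20.6) = 2.109 in.
M_n = T(d − a/2) = 144 × (16 − 1.0545) = 2152.2 kip·in = 2152.2/12 = 179.35 kip·ft.
φM_n = 0.90 × 179.35 = 161.42 kip·ft.

φM_n ≈ 161 kip·ft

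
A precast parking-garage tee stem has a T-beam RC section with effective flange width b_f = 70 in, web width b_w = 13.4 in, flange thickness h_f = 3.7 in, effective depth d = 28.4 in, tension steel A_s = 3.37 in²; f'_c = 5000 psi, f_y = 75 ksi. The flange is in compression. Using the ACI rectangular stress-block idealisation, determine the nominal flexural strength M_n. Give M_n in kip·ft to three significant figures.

M_n ≈ 589 kip·ft

Tension: T = A_s f_y = 3.37 × 75 = 252.75 kips.
Try a within the flange: a = T/(0.85 f'_c b_f) = 252.75/(0.85 × 5 × 70) = 0.850 in.
Since a = 0.850 ≤ h_f = 3.7 in, the stress block lies entirely in the flange; analyse as a rectangular beam of width b_f.
M_n = T(d − a/2) = 252.75 × (28.4 − 0.425) = 7070.7 kip·in.
M_n = 7070.7/12 = 589.23 kip·ft.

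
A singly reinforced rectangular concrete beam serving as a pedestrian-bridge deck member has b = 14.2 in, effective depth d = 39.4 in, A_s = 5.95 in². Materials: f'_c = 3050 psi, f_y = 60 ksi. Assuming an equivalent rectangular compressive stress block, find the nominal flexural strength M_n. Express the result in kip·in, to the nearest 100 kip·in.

T = A_s f_y = 5.95 × 60 = 357 kips.
a = T/(0.85 f'_c b) = 357/(0.85 × 3.05 × 14.2) = 9.698 in.
M_n = T(d − a/2) = 357 × (39.4 − 4.849) = 12334.7 kip·in.

M_n ≈ 12300 kip·in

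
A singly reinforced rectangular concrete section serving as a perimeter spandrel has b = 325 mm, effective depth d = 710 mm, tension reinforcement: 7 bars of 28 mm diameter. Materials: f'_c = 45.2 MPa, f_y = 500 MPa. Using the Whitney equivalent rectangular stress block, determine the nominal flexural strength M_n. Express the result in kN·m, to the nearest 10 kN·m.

A_s = 7 × 616 = 4312 mm².
T = A_s f_y = 4312 × 500 = 2156000 N = 2156 kN.
From C = T: a = T/(0.85 f'_c b) = 2156000/(0.85 × 45.2 × 325) = 172.67 mm.
M_n = T(d − a/2) = 2156 kN × (710 − 86.335) mm = 1344.62 kN·m.

M_n ≈ 1340 kN·m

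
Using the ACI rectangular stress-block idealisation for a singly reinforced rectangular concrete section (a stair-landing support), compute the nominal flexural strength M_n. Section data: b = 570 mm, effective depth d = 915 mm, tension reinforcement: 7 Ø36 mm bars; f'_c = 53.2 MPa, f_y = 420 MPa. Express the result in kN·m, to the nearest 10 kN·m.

M_n ≈ 2560 kN·m

A_s = 7 × 1018 = 7126 mm².
T = A_s f_y = 7126 × 420 = 2992920 N = 2992.92 kN.
From C = T: a = T/(0.85 f'_c b) = 2992920/(0.85 × 53.2 × 570) = 116.12 mm.
M_n = T(d − a/2) = 2992.92 kN × (915 − 58.06) mm = 2564.75 kN·m.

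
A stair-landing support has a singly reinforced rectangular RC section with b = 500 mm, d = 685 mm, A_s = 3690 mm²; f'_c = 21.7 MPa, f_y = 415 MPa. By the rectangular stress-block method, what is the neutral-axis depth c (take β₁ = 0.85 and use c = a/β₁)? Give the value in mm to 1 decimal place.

T = A_s f_y = 3690 × 415 = 1531350 N = 1531.35 kN.
Setting C = 0.85 f'_c a b equal to T: a = 1531350/(0.85 × 21.7 × 500) = 166.045 mm.
With β₁ = 0.85, c = a/β₁ = 166.045/0.85 = 195.3 mm.

c ≈ 195.3 mm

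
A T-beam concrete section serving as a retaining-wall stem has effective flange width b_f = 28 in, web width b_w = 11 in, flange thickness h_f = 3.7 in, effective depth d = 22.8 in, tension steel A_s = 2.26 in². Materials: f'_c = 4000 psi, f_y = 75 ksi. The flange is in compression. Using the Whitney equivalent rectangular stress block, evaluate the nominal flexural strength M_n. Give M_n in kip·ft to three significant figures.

Tension: T = A_s f_y = 2.26 × 75 = 169.5 kips.
Try a within the flange: a = T/(0.85 f'_c b_f) = 169.5/(0.85 × 4 × 28) = 1.780 in.
Since a = 1.780 ≤ h_f = 3.7 in, the stress block lies entirely in the flange; analyse as a rectangular beam of width b_f.
M_n = T(d − a/2) = 169.5 × (22.8 − 0.89) = 3713.7 kip·in.
M_n = 3713.7/12 = 309.48 kip·ft.

M_n ≈ 309 kip·ft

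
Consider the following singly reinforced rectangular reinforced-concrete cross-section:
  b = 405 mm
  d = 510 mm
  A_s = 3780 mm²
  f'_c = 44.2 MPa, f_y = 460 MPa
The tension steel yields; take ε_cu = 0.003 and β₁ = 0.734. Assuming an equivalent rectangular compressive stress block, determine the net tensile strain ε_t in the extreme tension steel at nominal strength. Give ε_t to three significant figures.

ε_t ≈ 0.00683

a = A_s f_y/(0.85 f'_c b) = 114.28 mm.
β₁ = 0.734, so c = a/β₁ = 114.28/0.734 = 155.69 mm.
From the linear strain diagram with ε_cu = 0.003: ε_t = 0.003 (d − c)/c = 0.003 × (510 − 155.69)/155.69 = 0.00683.
Since ε_t ≥ 0.005, the section is tension-controlled.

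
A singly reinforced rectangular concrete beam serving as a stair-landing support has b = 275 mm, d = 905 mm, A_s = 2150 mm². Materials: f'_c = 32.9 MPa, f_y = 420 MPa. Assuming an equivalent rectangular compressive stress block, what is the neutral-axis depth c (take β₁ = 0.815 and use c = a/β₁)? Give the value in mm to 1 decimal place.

c ≈ 144.1 mm

T = A_s f_y = 2150 × 420 = 903000 N = 903 kN.
Setting C = 0.85 f'_c a b equal to T: a = 903000/(0.85 × 32.9 × 275) = 117.420 mm.
With β₁ = 0.815, c = a/β₁ = 117.420/0.815 = 144.1 mm.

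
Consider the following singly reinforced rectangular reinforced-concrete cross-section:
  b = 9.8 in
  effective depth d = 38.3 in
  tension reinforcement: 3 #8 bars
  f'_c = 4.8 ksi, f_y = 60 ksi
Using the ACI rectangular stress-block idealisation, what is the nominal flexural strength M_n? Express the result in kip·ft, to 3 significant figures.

A_s = 3 × 0.79 = 2.37 in².
T = A_s f_y = 2.37 × 60 = 142.2 kips.
a = T/(0.85 f'_c b) = 142.2/(0.85 × 4.8 × 9.8) = 3.556 in.
M_n = T(d − a/2) = 142.2 × (38.3 − 1.778) = 5193.4 kip·in = 5193.4/12 = 432.78 kip·ft.

M_n ≈ 433 kip·ft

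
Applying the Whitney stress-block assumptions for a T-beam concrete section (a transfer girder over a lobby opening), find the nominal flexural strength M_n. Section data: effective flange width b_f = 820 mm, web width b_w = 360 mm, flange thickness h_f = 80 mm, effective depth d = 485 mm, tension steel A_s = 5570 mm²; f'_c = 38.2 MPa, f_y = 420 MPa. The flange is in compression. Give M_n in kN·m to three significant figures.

Tension: T = A_s f_y = 5570 × 420 = 2339400 N.
Try a within the flange: a = T/(0.85 f'_c b_f) = 2339400/(0.85 × 38.2 × 820) = 87.86 mm.
a = 87.86 > h_f = 80 mm: the block extends into the web. Split into flange-overhang and web parts.
C_f = 0.85 f'_c (b_f − b_w) h_f = 0.85 × 38.2 × (820 − 360) × 80 = 1194896 N.
Remaining web compression depth: a_w = (T − C_f)/(0.85 f'_c b_w) = (2339400 − 1194896)/(0.85 × 38.2 × 360) = 97.91 mm.
M_n = C_f(d − h_f/2) + (T − C_f)(d − a_w/2) = 1194896 × (485 − 40) + 1144504 × (485 − 48.955) = 531.73 + 499.06 = 1030.79 × 10⁶ N·mm.
M_n = 1030.79 kN·m.

M_n ≈ 1030 kN·m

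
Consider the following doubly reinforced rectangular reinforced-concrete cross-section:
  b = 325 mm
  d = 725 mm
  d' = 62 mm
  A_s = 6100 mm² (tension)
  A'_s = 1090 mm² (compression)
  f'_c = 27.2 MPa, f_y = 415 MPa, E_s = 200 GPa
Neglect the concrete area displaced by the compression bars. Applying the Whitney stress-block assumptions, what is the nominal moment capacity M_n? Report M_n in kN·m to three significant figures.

M_n ≈ 1520 kN·m

Assume both tension and compression steel yield.
Net tension couple steel: A_s − A'_s = 5010 mm².
a = (A_s − A'_s) f_y / (0.85 f'_c b) = 2079150/(0.85 × 27.2 × 325) = 276.70 mm.
c = a/β₁ = 276.70/0.85 = 325.53 mm; ε'_s = 0.003(c − d')/c = 0.0024 ≥ f_y/E_s = 0.0021, so compression steel does yield.
M_n = (A_s − A'_s) f_y (d − a/2) + A'_s f_y (d − d') = [2079150 × (725 − 138.35) + 452350 × (725 − 62)] × 10⁻⁶ = 1219.73 + 299.91 = 1519.64 kN·m.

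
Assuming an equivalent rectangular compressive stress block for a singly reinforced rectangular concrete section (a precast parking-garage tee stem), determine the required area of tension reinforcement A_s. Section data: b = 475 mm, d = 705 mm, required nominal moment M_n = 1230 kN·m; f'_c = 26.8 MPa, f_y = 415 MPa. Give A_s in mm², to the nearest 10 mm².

With M_n = 0.85 f'_c a b (d − a/2), solve the quadratic for a:
a = d − √(d² − 2M_n/(0.85 f'_c b)) = 705 − √(705² − 2 × 1230×10⁶/(0.85 × 26.8 × 475)) = 185.69 mm.
A_s = 0.85 f'_c a b / f_y = 0.85 × 26.8 × 185.69 × 475 / 415 = 4841.6 mm².

A_s ≈ 4840 mm²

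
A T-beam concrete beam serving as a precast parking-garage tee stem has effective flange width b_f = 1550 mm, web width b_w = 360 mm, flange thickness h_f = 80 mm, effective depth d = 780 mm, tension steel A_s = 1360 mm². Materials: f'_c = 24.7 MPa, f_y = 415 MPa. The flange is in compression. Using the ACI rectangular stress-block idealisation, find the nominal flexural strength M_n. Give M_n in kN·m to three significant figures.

Tension: T = A_s f_y = 1360 × 415 = 564400 N.
Try a within the flange: a = T/(0.85 f'_c b_f) = 564400/(0.85 × 24.7 × 1550) = 17.34 mm.
Since a = 17.34 ≤ h_f = 80 mm, the stress block lies entirely in the flange; analyse as a rectangular beam of width b_f.
M_n = T(d − a/2) = 564400 × (780 − 8.67) = 435.34 × 10⁶ N·mm.
M_n = 435.34 kN·m.

M_n ≈ 435 kN·m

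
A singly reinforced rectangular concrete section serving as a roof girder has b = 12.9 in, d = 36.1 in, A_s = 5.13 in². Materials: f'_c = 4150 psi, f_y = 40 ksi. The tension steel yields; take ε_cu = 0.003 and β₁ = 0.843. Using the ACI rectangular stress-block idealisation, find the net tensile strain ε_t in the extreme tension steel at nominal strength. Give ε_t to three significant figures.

a = A_s f_y/(0.85 f'_c b) = 4.509 in.
β₁ = 0.843, so c = a/β₁ = 4.509/0.843 = 5.349 in.
From the linear strain diagram with ε_cu = 0.003: ε_t = 0.003 (d − c)/c = 0.003 × (36.1 − 5.349)/5.349 = 0.0172.
Since ε_t ≥ 0.005, the section is tension-controlled.

ε_t ≈ 0.0172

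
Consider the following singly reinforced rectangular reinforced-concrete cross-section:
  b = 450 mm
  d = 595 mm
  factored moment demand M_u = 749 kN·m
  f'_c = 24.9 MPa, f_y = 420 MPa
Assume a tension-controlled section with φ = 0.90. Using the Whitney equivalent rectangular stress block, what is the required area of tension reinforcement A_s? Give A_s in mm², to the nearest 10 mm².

A_s ≈ 3890 mm²

M_n = M_u/φ = 749/0.90 = 832.222 kN·m.
With M_n = 0.85 f'_c a b (d − a/2), solve the quadratic for a:
a = d − √(d² − 2M_n/(0.85 f'_c b)) = 595 − √(595² − 2 × 832.222×10⁶/(0.85 × 24.9 × 450)) = 171.60 mm.
A_s = 0.85 f'_c a b / f_y = 0.85 × 24.9 × 171.60 × 450 / 420 = 3891.3 mm².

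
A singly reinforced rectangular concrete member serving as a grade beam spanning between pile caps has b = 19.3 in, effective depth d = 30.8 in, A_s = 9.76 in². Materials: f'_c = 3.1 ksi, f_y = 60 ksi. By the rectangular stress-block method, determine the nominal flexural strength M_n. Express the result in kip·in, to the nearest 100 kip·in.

T = A_s f_y = 9.76 × 60 = 585.6 kips.
a = T/(0.85 f'_c b) = 585.6/(0.85 × 3.1 × 19.3) = 11.515 in.
M_n = T(d − a/2) = 585.6 × (30.8 − 5.7575) = 14664.9 kip·in.

M_n ≈ 14700 kip·in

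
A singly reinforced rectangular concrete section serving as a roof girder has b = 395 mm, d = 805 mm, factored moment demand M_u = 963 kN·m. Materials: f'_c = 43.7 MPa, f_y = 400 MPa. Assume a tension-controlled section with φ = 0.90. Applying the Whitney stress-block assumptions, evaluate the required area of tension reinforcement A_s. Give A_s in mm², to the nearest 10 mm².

A_s ≈ 3530 mm²

M_n = M_u/φ = 963/0.90 = 1070 kN·m.
With M_n = 0.85 f'_c a b (d − a/2), solve the quadratic for a:
a = d − √(d² − 2M_n/(0.85 f'_c b)) = 805 − √(805² − 2 × 1070×10⁶/(0.85 × 43.7 × 395)) = 96.36 mm.
A_s = 0.85 f'_c a b / f_y = 0.85 × 43.7 × 96.36 × 395 / 400 = 3534.6 mm².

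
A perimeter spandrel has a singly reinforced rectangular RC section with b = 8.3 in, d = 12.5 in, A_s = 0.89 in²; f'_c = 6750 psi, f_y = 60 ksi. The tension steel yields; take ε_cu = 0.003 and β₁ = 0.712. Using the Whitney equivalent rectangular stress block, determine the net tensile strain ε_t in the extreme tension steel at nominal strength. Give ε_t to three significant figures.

a = A_s f_y/(0.85 f'_c b) = 1.121 in.
β₁ = 0.712, so c = a/β₁ = 1.121/0.712 = 1.574 in.
From the linear strain diagram with ε_cu = 0.003: ε_t = 0.003 (d − c)/c = 0.003 × (12.5 − 1.574)/1.574 = 0.0208.
Since ε_t ≥ 0.005, the section is tension-controlled.

ε_t ≈ 0.0208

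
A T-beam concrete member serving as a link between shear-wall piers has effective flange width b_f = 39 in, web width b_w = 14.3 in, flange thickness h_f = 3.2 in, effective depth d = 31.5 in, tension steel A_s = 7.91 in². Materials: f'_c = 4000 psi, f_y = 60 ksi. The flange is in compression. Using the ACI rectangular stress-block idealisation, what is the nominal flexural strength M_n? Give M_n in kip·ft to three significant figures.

M_n ≈ 1170 kip·ft

Tension: T = A_s f_y = 7.91 × 60 = 474.6 kips.
Try a within the flange: a = T/(0.85 f'_c b_f) = 474.6/(0.85 × 4 × 39) = 3.579 in.
a = 3.579 > h_f = 3.2 in: the block extends into the web. Split into flange-overhang and web parts.
C_f = 0.85 f'_c (b_f − b_w) h_f = 0.85 × 4 × (39 − 14.3) × 3.2 = 268.7 kips.
Remaining web compression depth: a_w = (T − C_f)/(0.85 f'_c b_w) = (474.6 − 268.7)/(0.85 × 4 × 14.3) = 4.235 in.
M_n = C_f(d − h_f/2) + (T − C_f)(d − a_w/2) = 268.7 × (31.5 − 1.6) + 205.9 × (31.5 − 2.1175) = 8034.1 + 6049.9 = 14084.0 kip·in.
M_n = 14084.0/12 = 1173.67 kip·ft.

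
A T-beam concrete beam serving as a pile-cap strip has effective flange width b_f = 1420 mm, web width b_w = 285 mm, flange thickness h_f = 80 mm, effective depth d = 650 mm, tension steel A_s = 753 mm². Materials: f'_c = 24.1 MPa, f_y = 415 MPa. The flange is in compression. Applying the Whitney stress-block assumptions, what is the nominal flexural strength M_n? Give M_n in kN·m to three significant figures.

M_n ≈ 201 kN·m

Tension: T = A_s f_y = 753 × 415 = 312495 N.
Try a within the flange: a = T/(0.85 f'_c b_f) = 312495/(0.85 × 24.1 × 1420) = 10.74 mm.
Since a = 10.74 ≤ h_f = 80 mm, the stress block lies entirely in the flange; analyse as a rectangular beam of width b_f.
M_n = T(d − a/2) = 312495 × (650 − 5.37) = 201.44 × 10⁶ N·mm.
M_n = 201.44 kN·m.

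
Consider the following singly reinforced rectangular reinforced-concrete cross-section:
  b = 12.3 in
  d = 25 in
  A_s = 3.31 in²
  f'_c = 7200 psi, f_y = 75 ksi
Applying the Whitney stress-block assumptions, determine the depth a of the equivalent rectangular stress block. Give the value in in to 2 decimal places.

T = A_s f_y = 3.31 × 75 = 248.25 kips.
a = T/(0.85 f'_c b) = 248.25/(0.85 × 7.2 × 12.3) = 3.30 in.

a ≈ 3.30 in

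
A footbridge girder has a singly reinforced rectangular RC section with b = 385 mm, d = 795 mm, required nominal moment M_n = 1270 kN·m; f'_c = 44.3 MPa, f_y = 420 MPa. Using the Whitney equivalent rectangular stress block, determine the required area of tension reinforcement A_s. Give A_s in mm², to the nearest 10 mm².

A_s ≈ 4110 mm²

With M_n = 0.85 f'_c a b (d − a/2), solve the quadratic for a:
a = d − √(d² − 2M_n/(0.85 f'_c b)) = 795 − √(795² − 2 × 1270×10⁶/(0.85 × 44.3 × 385)) = 119.12 mm.
A_s = 0.85 f'_c a b / f_y = 0.85 × 44.3 × 119.12 × 385 / 420 = 4111.7 mm².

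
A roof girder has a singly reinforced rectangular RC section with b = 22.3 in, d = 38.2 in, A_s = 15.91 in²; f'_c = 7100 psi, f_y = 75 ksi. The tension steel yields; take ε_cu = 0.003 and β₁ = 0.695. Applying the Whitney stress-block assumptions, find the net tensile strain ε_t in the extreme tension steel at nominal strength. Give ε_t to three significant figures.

a = A_s f_y/(0.85 f'_c b) = 8.866 in.
β₁ = 0.695, so c = a/β₁ = 8.866/0.695 = 12.757 in.
From the linear strain diagram with ε_cu = 0.003: ε_t = 0.003 (d − c)/c = 0.003 × (38.2 − 12.757)/12.757 = 0.00598.
Since ε_t ≥ 0.005, the section is tension-controlled.

ε_t ≈ 0.00598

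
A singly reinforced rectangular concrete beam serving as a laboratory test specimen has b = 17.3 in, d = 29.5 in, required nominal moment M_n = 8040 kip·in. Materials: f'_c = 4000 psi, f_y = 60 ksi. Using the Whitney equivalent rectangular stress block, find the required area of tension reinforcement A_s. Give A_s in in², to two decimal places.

A_s ≈ 4.97 in²

From M_n = 0.85 f'_c a b (d − a/2):
a = d − √(d² − 2M_n/(0.85 f'_c b)) = 29.5 − √(29.5² − 2 × 8040/(0.85 × 4 × 17.3)) = 5.069 in.
A_s = 0.85 f'_c a b / f_y = 0.85 × 4 × 5.069 × 17.3 / 60 = 4.969 in².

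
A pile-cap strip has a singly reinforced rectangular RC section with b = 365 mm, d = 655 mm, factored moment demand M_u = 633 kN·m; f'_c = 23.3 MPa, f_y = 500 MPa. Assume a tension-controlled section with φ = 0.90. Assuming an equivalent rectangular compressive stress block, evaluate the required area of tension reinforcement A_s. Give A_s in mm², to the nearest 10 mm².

M_n = M_u/φ = 633/0.90 = 703.333 kN·m.
With M_n = 0.85 f'_c a b (d − a/2), solve the quadratic for a:
a = d − √(d² − 2M_n/(0.85 f'_c b)) = 655 − √(655² − 2 × 703.333×10⁶/(0.85 × 23.3 × 365)) = 170.82 mm.
A_s = 0.85 f'_c a b / f_y = 0.85 × 23.3 × 170.82 × 365 / 500 = 2469.7 mm².

A_s ≈ 2470 mm²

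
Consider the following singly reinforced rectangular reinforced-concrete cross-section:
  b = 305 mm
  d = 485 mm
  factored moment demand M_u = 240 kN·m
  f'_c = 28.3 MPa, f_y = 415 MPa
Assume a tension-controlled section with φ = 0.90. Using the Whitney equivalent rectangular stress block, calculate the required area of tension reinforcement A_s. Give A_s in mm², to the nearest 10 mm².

M_n = M_u/φ = 240/0.90 = 266.667 kN·m.
With M_n = 0.85 f'_c a b (d − a/2), solve the quadratic for a:
a = d − √(d² − 2M_n/(0.85 f'_c b)) = 485 − √(485² − 2 × 266.667×10⁶/(0.85 × 28.3 × 305)) = 81.85 mm.
A_s = 0.85 f'_c a b / f_y = 0.85 × 28.3 × 81.85 × 305 / 415 = 1447.0 mm².

A_s ≈ 1450 mm²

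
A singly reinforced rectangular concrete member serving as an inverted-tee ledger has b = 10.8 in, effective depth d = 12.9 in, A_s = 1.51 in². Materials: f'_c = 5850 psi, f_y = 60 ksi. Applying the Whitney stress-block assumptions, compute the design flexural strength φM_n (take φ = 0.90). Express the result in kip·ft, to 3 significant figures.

T = A_s f_y = 1.51 × 60 = 90.6 kips.
a = T/(0.85 f'_c b) = 90.6/(0.85 × 5.85 × 10.8) = 1.687 in.
M_n = T(d − a/2) = 90.6 × (12.9 − 0.8435) = 1092.3 kip·in = 1092.3/12 = 91.03 kip·ft.
φM_n = 0.90 × 91.03 = 81.93 kip·ft.

φM_n ≈ 81.9 kip·ft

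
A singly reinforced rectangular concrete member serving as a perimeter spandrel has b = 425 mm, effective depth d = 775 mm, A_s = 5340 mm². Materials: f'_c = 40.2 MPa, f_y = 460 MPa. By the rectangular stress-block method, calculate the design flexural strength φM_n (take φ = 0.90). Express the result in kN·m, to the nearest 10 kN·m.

T = A_s f_y = 5340 × 460 = 2456400 N = 2456.4 kN.
From C = T: a = T/(0.85 f'_c b) = 2456400/(0.85 × 40.2 × 425) = 169.15 mm.
M_n = T(d − a/2) = 2456.4 kN × (775 − 84.575) mm = 1695.96 kN·m.
φM_n = 0.90 × 1695.96 = 1526.36 kN·m.

φM_n ≈ 1530 kN·m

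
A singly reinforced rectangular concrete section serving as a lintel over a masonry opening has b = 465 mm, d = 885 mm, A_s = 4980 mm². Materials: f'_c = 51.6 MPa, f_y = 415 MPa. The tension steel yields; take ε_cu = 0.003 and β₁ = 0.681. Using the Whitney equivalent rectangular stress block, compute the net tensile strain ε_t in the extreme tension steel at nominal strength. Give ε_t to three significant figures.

a = A_s f_y/(0.85 f'_c b) = 101.33 mm.
β₁ = 0.681, so c = a/β₁ = 101.33/0.681 = 148.80 mm.
From the linear strain diagram with ε_cu = 0.003: ε_t = 0.003 (d − c)/c = 0.003 × (885 − 148.80)/148.80 = 0.0148.
Since ε_t ≥ 0.005, the section is tension-controlled.

ε_t ≈ 0.0148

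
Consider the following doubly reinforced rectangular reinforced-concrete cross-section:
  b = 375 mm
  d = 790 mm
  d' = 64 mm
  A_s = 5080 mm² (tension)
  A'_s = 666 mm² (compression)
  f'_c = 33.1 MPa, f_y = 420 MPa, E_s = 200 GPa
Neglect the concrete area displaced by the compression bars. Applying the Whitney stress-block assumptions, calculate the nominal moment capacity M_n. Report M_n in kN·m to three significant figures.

Assume both tension and compression steel yield.
Net tension couple steel: A_s − A'_s = 4414 mm².
a = (A_s − A'_s) f_y / (0.85 f'_c b) = 1853880/(0.85 × 33.1 × 375) = 175.71 mm.
c = a/β₁ = 175.71/0.814 = 215.86 mm; ε'_s = 0.003(c − d')/c = 0.0021 ≥ f_y/E_s = 0.0021, so compression steel does yield.
M_n = (A_s − A'_s) f_y (d − a/2) + A'_s f_y (d − d') = [1853880 × (790 − 87.855) + 279720 × (790 − 64)] × 10⁻⁶ = 1301.69 + 203.08 = 1504.77 kN·m.

M_n ≈ 1500 kN·m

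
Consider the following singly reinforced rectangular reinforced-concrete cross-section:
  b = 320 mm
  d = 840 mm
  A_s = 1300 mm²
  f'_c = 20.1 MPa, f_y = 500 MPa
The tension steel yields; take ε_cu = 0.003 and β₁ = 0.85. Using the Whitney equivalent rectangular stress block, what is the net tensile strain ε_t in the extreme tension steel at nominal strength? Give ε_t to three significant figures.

a = A_s f_y/(0.85 f'_c b) = 118.89 mm.
β₁ = 0.85, so c = a/β₁ = 118.89/0.85 = 139.87 mm.
From the linear strain diagram with ε_cu = 0.003: ε_t = 0.003 (d − c)/c = 0.003 × (840 − 139.87)/139.87 = 0.0150.
Since ε_t ≥ 0.005, the section is tension-controlled.

ε_t ≈ 0.0150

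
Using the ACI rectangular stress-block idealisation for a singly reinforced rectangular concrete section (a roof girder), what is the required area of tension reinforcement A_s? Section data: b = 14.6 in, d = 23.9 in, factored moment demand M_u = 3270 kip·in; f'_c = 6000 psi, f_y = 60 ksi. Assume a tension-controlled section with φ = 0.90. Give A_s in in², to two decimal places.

M_n = M_u/φ = 3270/0.90 = 3633.33 kip·in.
From M_n = 0.85 f'_c a b (d − a/2):
a = d − √(d² − 2M_n/(0.85 f'_c b)) = 23.9 − √(23.9² − 2 × 3633.33/(0.85 × 6 × 14.6)) = 2.137 in.
A_s = 0.85 f'_c a b / f_y = 0.85 × 6 × 2.137 × 14.6 / 60 = 2.652 in².

A_s ≈ 2.65 in²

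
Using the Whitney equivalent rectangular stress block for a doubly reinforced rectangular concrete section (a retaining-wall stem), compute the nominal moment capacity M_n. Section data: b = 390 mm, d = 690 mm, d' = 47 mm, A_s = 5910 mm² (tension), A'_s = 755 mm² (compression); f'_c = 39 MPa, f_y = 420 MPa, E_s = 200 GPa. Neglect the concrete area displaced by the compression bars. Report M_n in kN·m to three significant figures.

Assume both tension and compression steel yield.
Net tension couple steel: A_s − A'_s = 5155 mm².
a = (A_s − A'_s) f_y / (0.85 f'_c b) = 2165100/(0.85 × 39 × 390) = 167.47 mm.
c = a/β₁ = 167.47/0.771 = 217.21 mm; ε'_s = 0.003(c − d')/c = 0.0024 ≥ f_y/E_s = 0.0021, so compression steel does yield.
M_n = (A_s − A'_s) f_y (d − a/2) + A'_s f_y (d − d') = [2165100 × (690 − 83.735) + 317100 × (690 − 47)] × 10⁻⁶ = 1312.62 + 203.90 = 1516.52 kN·m.

M_n ≈ 1520 kN·m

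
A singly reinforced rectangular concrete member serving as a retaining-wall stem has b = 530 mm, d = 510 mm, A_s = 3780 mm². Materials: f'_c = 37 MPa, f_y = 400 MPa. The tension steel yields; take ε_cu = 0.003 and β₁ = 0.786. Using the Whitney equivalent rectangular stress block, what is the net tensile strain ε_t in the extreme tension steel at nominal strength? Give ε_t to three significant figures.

a = A_s f_y/(0.85 f'_c b) = 90.71 mm.
β₁ = 0.786, so c = a/β₁ = 90.71/0.786 = 115.41 mm.
From the linear strain diagram with ε_cu = 0.003: ε_t = 0.003 (d − c)/c = 0.003 × (510 − 115.41)/115.41 = 0.0103.
Since ε_t ≥ 0.005, the section is tension-controlled.

ε_t ≈ 0.0103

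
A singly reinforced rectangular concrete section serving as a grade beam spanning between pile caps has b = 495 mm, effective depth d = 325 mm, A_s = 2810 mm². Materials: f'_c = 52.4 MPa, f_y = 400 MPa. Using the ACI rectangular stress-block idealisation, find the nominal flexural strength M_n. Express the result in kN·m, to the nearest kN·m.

M_n ≈ 337 kN·m

T = A_s f_y = 2810 × 400 = 1124000 N = 1124 kN.
From C = T: a = T/(0.85 f'_c b) = 1124000/(0.85 × 52.4 × 495) = 50.98 mm.
M_n = T(d − a/2) = 1124 kN × (325 − 25.49) mm = 336.65 kN·m.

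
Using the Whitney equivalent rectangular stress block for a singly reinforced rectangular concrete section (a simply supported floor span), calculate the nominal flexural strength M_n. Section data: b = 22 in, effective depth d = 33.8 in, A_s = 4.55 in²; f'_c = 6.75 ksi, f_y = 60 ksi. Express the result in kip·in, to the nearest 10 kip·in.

T = A_s f_y = 4.55 × 60 = 273 kips.
a = T/(0.85 f'_c b) = 273/(0.85 × 6.75 × 22) = 2.163 in.
M_n = T(d − a/2) = 273 × (33.8 − 1.0815) = 8932.2 kip·in.

M_n ≈ 8930 kip·in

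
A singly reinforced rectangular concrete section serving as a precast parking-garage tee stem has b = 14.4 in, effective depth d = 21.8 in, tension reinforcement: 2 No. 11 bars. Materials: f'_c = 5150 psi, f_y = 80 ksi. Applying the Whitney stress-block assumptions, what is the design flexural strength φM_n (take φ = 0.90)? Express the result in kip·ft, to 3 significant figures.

A_s = 2 × 1.56 = 3.12 in².
T = A_s f_y = 3.12 × 80 = 249.6 kips.
a = T/(0.85 f'_c b) = 249.6/(0.85 × 5.15 × 14.4) = 3.960 in.
M_n = T(d − a/2) = 249.6 × (21.8 − 1.98) = 4947.1 kip·in = 4947.1/12 = 412.26 kip·ft.
φM_n = 0.90 × 412.26 = 371.03 kip·ft.

φM_n ≈ 371 kip·ft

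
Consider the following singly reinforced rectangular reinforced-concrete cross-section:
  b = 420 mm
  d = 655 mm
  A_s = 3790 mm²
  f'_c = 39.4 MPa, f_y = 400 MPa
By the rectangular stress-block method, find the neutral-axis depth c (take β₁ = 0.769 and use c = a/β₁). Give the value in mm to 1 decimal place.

T = A_s f_y = 3790 × 400 = 1516000 N = 1516 kN.
Setting C = 0.85 f'_c a b equal to T: a = 1516000/(0.85 × 39.4 × 420) = 107.779 mm.
With β₁ = 0.769, c = a/β₁ = 107.779/0.769 = 140.2 mm.

c ≈ 140.2 mm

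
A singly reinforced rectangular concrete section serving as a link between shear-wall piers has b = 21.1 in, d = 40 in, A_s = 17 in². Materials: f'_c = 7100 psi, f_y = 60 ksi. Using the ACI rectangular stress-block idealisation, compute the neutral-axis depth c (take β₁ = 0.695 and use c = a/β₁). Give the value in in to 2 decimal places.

T = A_s f_y = 17 × 60 = 1020 kips.
a = T/(0.85 f'_c b) = 1020/(0.85 × 7.1 × 21.1) = 8.0101 in.
With β₁ = 0.695, c = a/β₁ = 8.0101/0.695 = 11.53 in.

c ≈ 11.53 in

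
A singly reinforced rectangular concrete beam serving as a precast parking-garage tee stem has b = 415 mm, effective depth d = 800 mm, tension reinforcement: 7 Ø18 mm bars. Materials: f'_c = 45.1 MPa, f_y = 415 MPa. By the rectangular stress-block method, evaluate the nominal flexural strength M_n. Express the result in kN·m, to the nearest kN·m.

M_n ≈ 573 kN·m

A_s = 7 × 254 = 1778 mm².
T = A_s f_y = 1778 × 415 = 737870 N = 737.87 kN.
From C = T: a = T/(0.85 f'_c b) = 737870/(0.85 × 45.1 × 415) = 46.38 mm.
M_n = T(d − a/2) = 737.87 kN × (800 − 23.19) mm = 573.18 kN·m.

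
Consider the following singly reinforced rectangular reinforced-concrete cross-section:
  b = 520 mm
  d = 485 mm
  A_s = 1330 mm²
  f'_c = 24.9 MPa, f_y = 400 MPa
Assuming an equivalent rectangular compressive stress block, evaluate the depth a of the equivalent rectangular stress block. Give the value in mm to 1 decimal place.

a ≈ 48.3 mm

T = A_s f_y = 1330 × 400 = 532000 N = 532 kN.
Setting C = 0.85 f'_c a b equal to T: a = 532000/(0.85 × 24.9 × 520) = 48.3 mm.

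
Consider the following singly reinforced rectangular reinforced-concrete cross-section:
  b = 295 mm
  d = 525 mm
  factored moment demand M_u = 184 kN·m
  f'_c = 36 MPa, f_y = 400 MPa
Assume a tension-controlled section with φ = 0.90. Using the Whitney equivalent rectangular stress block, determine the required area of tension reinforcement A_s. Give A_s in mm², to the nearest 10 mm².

A_s ≈ 1020 mm²

M_n = M_u/φ = 184/0.90 = 204.444 kN·m.
With M_n = 0.85 f'_c a b (d − a/2), solve the quadratic for a:
a = d − √(d² − 2M_n/(0.85 f'_c b)) = 525 − √(525² − 2 × 204.444×10⁶/(0.85 × 36 × 295)) = 45.07 mm.
A_s = 0.85 f'_c a b / f_y = 0.85 × 36 × 45.07 × 295 / 400 = 1017.1 mm².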